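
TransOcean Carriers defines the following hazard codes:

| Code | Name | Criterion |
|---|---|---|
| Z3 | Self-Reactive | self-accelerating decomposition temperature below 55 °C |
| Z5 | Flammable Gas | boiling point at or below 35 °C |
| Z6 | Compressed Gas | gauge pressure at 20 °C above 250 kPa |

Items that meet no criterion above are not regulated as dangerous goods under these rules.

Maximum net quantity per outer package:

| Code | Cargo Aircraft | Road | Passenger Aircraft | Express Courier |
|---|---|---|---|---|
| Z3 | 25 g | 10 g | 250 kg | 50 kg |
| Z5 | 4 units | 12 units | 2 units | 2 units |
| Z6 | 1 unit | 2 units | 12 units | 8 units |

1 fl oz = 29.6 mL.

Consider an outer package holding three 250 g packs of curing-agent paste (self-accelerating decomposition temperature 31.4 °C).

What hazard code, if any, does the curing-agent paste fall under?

Code Z3

With self-accelerating decomposition temperature 31.4 °C (< 55 °C), the curing-agent paste falls in Code Z3.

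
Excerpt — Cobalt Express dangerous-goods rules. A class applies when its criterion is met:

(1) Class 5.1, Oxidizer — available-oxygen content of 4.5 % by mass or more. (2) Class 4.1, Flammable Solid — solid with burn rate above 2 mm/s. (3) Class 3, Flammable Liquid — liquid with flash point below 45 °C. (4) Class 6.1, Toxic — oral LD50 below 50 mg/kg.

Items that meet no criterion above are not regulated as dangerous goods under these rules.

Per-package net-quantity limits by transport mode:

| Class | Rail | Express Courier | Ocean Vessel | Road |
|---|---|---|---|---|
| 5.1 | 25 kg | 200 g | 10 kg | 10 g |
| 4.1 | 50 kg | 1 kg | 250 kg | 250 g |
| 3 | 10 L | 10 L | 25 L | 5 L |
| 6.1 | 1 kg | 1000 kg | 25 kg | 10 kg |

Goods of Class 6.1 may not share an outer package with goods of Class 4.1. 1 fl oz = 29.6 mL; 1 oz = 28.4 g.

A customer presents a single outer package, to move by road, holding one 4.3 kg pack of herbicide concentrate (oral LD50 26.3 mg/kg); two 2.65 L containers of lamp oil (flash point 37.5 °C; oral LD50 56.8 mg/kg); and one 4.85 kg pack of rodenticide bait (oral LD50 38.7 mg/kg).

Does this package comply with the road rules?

No

Herbicide concentrate: oral LD50 26.3 mg/kg < 50 mg/kg → Class 6.1 (Toxic).
Flash point 37.5 °C meets the Class 3 criterion (Flammable Liquid), so the lamp oil is Class 3.
The rodenticide bait has oral LD50 38.7 mg/kg, which is < 50 mg/kg, so it is Class 6.1 (Toxic).
Class 3 quantity: two 2.65 L containers = 5.3 L.
That exceeds the Class 3 road limit of 5 L.
Class 6.1 net quantity: 4.3 kg + 4.85 kg = 9.15 kg.
That is within the Class 6.1 road limit of 10 kg.
The segregation rule (Class 6.1 with Class 4.1) does not apply to Class 3 with Class 6.1.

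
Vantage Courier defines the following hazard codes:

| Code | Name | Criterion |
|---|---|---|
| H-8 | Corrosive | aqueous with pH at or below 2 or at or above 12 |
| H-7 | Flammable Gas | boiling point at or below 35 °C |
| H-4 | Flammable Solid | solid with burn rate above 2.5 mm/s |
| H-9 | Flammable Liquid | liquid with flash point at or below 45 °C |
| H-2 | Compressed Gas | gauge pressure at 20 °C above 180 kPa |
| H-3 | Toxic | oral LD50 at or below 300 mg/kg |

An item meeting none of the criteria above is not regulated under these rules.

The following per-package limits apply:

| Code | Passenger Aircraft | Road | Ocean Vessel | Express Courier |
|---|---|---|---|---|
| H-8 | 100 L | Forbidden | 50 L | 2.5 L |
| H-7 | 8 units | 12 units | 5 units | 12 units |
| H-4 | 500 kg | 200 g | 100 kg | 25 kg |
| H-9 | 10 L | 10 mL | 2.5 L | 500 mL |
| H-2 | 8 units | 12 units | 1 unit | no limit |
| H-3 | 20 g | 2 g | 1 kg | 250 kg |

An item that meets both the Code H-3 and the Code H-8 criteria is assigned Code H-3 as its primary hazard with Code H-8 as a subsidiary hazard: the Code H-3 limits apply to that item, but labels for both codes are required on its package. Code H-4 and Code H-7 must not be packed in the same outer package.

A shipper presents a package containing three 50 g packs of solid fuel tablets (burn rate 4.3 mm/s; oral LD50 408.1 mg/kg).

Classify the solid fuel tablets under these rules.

Burn rate 4.3 mm/s meets the Code H-4 criterion (Flammable Solid), so the solid fuel tablets are Code H-4.

Code H-4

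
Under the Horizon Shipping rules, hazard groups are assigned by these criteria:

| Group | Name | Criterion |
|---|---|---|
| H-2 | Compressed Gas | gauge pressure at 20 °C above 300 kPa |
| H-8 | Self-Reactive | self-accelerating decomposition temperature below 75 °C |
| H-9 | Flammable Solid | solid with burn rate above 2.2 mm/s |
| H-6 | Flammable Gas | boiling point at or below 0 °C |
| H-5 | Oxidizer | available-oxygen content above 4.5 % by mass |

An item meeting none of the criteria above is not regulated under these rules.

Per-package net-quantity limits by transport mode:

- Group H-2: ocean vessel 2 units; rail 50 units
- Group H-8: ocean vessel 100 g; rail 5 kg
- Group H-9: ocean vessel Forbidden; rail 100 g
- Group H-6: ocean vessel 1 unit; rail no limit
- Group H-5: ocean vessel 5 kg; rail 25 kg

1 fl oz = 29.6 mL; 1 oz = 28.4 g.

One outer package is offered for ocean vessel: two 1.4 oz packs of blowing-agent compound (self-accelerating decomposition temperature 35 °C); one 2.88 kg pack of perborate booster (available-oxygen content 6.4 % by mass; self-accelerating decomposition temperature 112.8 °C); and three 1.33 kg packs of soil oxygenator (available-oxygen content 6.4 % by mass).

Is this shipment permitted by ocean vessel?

No

The blowing-agent compound has self-accelerating decomposition temperature 35 °C, which is < 75 °C, so it is Group H-8 (Self-Reactive).
The perborate booster has available-oxygen content 6.4 % by mass, which is > 4.5 % by mass, so it is Group H-5 (Oxidizer).
Soil oxygenator: available-oxygen content 6.4 % by mass > 4.5 % by mass → Group H-5 (Oxidizer).
Total Group H-5: 2.88 kg + (three 1.33 kg packs = 3.99 kg) = 6.87 kg.
That exceeds the Group H-5 ocean vessel limit of 5 kg.
Group H-8 quantity: two 1.4 oz packs = 79.52 g.
That is within the Group H-8 ocean vessel limit of 100 g.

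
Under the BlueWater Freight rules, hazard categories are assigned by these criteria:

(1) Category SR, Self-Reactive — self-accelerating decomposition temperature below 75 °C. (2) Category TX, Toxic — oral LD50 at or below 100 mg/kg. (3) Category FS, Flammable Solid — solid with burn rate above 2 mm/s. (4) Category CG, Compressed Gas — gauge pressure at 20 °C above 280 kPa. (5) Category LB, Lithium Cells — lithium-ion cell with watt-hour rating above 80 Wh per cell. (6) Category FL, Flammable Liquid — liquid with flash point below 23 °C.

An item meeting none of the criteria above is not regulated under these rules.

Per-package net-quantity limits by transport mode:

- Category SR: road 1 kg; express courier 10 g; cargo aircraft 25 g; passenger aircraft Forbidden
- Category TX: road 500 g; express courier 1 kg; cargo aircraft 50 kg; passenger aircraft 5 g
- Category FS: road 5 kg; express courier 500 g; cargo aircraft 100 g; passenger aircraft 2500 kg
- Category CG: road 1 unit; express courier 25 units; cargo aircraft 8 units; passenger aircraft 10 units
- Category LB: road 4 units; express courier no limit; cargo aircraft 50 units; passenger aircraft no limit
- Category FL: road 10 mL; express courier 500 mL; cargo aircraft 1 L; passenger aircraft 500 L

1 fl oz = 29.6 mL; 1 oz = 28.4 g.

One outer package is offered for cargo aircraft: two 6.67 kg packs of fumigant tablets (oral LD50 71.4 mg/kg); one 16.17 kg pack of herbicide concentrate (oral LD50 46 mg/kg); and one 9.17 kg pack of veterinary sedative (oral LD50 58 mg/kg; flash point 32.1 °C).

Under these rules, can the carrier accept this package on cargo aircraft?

Yes

Oral LD50 71.4 mg/kg meets the Category TX criterion (Toxic), so the fumigant tablets are Category TX.
With oral LD50 46 mg/kg (≤ 100 mg/kg), the herbicide concentrate falls in Category TX.
With oral LD50 58 mg/kg (≤ 100 mg/kg), the veterinary sedative falls in Category TX.
Total Category TX: (two 6.67 kg packs = 13.34 kg) + 16.17 kg + 9.17 kg = 38.68 kg.
38.68 kg is within the cargo aircraft limit of 50 kg for Category TX.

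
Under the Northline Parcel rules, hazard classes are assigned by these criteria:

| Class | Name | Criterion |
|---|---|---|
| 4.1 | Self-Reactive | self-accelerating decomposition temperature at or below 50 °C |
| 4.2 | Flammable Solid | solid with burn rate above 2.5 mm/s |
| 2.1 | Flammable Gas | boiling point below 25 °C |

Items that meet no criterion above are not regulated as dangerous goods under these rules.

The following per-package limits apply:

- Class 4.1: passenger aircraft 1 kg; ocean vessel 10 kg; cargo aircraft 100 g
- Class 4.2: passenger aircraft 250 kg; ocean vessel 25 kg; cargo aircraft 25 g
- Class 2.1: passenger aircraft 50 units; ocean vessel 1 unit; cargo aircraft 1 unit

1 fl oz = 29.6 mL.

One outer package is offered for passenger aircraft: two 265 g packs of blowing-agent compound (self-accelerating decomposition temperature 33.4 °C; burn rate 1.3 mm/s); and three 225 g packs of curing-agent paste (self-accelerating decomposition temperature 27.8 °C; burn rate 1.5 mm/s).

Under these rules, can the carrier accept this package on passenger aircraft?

No

With self-accelerating decomposition temperature 33.4 °C (≤ 50 °C), the blowing-agent compound falls in Class 4.1.
Self-accelerating decomposition temperature 27.8 °C meets the Class 4.1 criterion (Self-Reactive), so the curing-agent paste is Class 4.1.
Total Class 4.1: (two 265 g packs = 530 g) + (three 225 g packs = 675 g) = 1.205 kg.
1.205 kg > 1 kg (passenger aircraft limit, Class 4.1) — over the limit.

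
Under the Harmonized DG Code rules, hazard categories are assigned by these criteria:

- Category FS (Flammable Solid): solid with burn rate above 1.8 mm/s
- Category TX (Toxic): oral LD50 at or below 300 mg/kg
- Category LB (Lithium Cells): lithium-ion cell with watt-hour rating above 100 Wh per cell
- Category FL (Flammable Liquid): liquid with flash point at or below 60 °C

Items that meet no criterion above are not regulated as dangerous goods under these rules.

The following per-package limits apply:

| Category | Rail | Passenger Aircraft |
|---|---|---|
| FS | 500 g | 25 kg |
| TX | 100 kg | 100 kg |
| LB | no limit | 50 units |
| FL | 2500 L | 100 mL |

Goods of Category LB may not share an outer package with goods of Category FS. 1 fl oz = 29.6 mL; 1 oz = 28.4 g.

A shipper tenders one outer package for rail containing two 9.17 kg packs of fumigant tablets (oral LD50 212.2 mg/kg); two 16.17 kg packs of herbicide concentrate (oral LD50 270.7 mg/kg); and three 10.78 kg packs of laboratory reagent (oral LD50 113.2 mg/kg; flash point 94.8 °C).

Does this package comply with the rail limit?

Yes

Oral LD50 212.2 mg/kg meets the Category TX criterion (Toxic), so the fumigant tablets are Category TX.
Oral LD50 270.7 mg/kg meets the Category TX criterion (Toxic), so the herbicide concentrate is Category TX.
Laboratory reagent: oral LD50 113.2 mg/kg ≤ 300 mg/kg → Category TX (Toxic).
Total Category TX: (two 9.17 kg packs = 18.34 kg) + (two 16.17 kg packs = 32.34 kg) + (three 10.78 kg packs = 32.34 kg) = 83.02 kg.
83.02 kg is within the rail limit of 100 kg for Category TX.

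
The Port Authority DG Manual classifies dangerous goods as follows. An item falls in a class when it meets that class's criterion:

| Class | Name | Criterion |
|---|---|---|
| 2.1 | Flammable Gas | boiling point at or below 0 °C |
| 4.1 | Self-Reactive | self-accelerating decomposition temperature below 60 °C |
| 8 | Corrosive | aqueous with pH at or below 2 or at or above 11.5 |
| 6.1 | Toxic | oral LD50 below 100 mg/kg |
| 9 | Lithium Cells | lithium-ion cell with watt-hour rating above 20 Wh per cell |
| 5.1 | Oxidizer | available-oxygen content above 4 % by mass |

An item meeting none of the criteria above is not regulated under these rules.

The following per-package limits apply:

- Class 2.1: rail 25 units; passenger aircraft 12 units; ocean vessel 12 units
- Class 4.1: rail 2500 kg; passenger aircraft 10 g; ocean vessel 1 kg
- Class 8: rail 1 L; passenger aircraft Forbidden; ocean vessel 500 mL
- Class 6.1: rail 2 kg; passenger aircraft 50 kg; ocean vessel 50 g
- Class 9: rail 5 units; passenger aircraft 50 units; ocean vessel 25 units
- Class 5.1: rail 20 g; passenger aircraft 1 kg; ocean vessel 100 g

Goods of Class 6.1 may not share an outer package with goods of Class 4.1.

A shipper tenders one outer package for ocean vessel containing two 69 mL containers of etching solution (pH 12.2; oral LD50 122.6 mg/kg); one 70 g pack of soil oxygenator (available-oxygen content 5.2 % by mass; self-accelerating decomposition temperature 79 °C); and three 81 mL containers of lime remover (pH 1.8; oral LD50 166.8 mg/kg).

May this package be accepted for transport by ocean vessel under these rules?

With pH 12.2 (≥ 11.5), the etching solution falls in Class 8.
The soil oxygenator has available-oxygen content 5.2 % by mass, which is > 4 % by mass, so it is Class 5.1 (Oxidizer).
With pH 1.8 (≤ 2), the lime remover falls in Class 8.
Class 5.1 quantity: 70 g.
70 g is within the ocean vessel limit of 100 g for Class 5.1.
Class 8 net quantity: (two 69 mL containers = 138 mL) + (three 81 mL containers = 243 mL) = 381 mL.
381 mL is within the ocean vessel limit of 500 mL for Class 8.
The segregation rule (Class 6.1 with Class 4.1) does not apply to Class 5.1 with Class 8.
Every hazard class is within its ocean vessel limit and no segregation rule is violated.

Yes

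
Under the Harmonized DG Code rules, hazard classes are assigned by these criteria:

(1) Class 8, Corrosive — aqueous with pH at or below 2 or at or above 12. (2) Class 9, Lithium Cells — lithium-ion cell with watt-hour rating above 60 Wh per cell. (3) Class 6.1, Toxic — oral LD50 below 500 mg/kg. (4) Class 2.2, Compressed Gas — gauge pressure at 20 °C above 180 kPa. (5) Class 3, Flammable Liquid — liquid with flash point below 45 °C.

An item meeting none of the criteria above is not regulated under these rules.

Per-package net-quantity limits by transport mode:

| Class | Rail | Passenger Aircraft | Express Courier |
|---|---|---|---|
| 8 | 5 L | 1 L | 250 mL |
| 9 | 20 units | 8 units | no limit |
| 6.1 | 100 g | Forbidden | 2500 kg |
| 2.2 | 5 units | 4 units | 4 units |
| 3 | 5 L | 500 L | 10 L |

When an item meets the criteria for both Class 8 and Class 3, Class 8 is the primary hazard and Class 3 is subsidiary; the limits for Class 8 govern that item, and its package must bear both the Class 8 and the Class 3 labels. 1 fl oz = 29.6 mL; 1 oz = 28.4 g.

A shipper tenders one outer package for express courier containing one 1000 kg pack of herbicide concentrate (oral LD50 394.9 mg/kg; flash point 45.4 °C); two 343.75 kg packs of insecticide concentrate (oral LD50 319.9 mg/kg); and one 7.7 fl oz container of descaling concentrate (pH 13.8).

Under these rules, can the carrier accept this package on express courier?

Herbicide concentrate: oral LD50 394.9 mg/kg < 500 mg/kg → Class 6.1 (Toxic).
Insecticide concentrate: oral LD50 319.9 mg/kg < 500 mg/kg → Class 6.1 (Toxic).
Descaling concentrate: pH 13.8 ≥ 12 → Class 8 (Corrosive).
Class 8 quantity: one 7.7 fl oz container = 227.92 mL.
227.92 mL ≤ 250 mL (express courier limit, Class 8) — within limit.
Total Class 6.1: 1000 kg + (two 343.75 kg packs = 687.5 kg) = 1687.5 kg.
That is within the Class 6.1 express courier limit of 2500 kg.
Every hazard class is within its express courier limit and no segregation rule is violated.

Yes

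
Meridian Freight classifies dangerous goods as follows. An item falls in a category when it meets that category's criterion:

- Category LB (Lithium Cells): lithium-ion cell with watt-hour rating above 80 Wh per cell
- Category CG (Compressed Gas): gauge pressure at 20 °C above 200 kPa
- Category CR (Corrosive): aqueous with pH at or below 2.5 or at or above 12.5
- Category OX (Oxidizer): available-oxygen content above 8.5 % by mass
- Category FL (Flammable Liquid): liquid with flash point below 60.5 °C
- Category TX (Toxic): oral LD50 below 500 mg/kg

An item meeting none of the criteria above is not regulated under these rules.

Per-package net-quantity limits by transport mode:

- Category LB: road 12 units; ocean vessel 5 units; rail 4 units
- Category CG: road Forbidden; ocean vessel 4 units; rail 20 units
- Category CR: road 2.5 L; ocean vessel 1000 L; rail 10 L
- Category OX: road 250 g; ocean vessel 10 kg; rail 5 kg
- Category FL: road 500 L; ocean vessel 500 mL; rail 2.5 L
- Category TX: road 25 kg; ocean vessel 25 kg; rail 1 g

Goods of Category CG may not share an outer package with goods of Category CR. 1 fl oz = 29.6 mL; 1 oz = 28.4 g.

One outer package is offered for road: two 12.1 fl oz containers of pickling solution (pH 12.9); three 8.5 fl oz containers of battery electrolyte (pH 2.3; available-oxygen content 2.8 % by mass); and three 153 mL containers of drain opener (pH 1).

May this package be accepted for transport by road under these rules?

Pickling solution: pH 12.9 ≥ 12.5 → Category CR (Corrosive).
Battery electrolyte: pH 2.3 ≤ 2.5 → Category CR (Corrosive).
With pH 1 (≤ 2.5), the drain opener falls in Category CR.
Total Category CR: (two 12.1 fl oz containers = 716.32 mL) + (three 8.5 fl oz containers = 754.8 mL) + (three 153 mL containers = 459 mL) = 1930.12 mL.
1930.12 mL is within the road limit of 2.5 L for Category CR.

Yes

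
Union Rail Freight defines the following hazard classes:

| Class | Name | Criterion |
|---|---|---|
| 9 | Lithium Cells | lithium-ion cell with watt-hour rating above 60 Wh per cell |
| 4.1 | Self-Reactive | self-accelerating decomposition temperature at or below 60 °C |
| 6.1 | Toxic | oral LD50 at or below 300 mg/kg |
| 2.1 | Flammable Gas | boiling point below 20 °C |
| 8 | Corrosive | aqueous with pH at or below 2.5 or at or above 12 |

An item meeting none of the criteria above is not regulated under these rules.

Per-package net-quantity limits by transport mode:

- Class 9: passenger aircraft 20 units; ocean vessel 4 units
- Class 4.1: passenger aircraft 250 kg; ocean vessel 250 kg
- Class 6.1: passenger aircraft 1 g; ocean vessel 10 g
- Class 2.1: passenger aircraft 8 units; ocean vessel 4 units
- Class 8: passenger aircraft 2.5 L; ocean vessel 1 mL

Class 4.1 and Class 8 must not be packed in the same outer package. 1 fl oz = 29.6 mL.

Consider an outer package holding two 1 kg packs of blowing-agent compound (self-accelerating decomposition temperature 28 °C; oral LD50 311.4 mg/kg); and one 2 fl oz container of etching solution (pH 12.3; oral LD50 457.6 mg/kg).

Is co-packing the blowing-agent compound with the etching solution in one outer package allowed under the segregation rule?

Self-accelerating decomposition temperature 28 °C meets the Class 4.1 criterion (Self-Reactive), so the blowing-agent compound is Class 4.1.
pH 12.3 meets the Class 8 criterion (Corrosive), so the etching solution is Class 8.
Class 4.1 and Class 8 may not share an outer package.

No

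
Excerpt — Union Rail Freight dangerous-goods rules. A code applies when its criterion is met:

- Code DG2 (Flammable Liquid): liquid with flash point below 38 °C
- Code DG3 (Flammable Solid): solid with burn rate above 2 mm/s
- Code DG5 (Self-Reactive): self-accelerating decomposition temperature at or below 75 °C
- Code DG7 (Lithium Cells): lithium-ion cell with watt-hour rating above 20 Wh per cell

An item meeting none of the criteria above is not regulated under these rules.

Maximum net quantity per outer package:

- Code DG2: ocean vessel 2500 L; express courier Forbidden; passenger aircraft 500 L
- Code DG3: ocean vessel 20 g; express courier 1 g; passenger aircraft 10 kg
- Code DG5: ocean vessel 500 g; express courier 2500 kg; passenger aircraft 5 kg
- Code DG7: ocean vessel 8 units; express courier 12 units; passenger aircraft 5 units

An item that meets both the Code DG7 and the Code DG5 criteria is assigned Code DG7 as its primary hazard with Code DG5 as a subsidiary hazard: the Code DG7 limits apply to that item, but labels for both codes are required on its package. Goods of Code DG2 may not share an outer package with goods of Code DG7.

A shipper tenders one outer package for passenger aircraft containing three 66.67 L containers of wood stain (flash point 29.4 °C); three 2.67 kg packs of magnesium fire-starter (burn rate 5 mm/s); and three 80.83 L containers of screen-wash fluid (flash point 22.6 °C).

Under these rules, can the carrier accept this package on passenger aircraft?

Yes

The wood stain has flash point 29.4 °C, which is < 38 °C, so it is Code DG2 (Flammable Liquid).
Burn rate 5 mm/s meets the Code DG3 criterion (Flammable Solid), so the magnesium fire-starter is Code DG3.
Screen-wash fluid: flash point 22.6 °C < 38 °C → Code DG2 (Flammable Liquid).
Total Code DG2: (three 66.67 L containers = 200.01 L) + (three 80.83 L containers = 242.49 L) = 442.5 L.
442.5 L is within the passenger aircraft limit of 500 L for Code DG2.
Code DG3 quantity: three 2.67 kg packs = 8.01 kg.
8.01 kg ≤ 10 kg (passenger aircraft limit, Code DG3) — within limit.
The segregation rule (Code DG2 with Code DG7) does not apply to Code DG2 with Code DG3.
Every hazard code is within its passenger aircraft limit and no segregation rule is violated.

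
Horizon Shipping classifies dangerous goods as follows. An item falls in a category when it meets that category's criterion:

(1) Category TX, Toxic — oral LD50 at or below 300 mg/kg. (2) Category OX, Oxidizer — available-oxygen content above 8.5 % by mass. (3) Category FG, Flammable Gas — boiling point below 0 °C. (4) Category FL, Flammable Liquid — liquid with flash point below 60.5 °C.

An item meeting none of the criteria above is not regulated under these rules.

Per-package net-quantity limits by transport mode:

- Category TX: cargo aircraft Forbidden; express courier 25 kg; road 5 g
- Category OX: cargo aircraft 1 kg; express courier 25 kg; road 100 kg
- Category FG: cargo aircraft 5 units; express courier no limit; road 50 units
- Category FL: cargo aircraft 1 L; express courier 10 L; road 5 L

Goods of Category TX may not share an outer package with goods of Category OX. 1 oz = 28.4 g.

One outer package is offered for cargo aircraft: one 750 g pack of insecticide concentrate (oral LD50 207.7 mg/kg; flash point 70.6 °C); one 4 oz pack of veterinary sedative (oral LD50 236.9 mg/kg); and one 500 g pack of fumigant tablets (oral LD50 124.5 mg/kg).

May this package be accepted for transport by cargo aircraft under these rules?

Oral LD50 207.7 mg/kg meets the Category TX criterion (Toxic), so the insecticide concentrate is Category TX.
With oral LD50 236.9 mg/kg (≤ 300 mg/kg), the veterinary sedative falls in Category TX.
With oral LD50 124.5 mg/kg (≤ 300 mg/kg), the fumigant tablets fall in Category TX.
Category TX net quantity: 750 g + (one 4 oz pack = 113.6 g) + 500 g = 1363.6 g.
Category TX is Forbidden by cargo aircraft.

No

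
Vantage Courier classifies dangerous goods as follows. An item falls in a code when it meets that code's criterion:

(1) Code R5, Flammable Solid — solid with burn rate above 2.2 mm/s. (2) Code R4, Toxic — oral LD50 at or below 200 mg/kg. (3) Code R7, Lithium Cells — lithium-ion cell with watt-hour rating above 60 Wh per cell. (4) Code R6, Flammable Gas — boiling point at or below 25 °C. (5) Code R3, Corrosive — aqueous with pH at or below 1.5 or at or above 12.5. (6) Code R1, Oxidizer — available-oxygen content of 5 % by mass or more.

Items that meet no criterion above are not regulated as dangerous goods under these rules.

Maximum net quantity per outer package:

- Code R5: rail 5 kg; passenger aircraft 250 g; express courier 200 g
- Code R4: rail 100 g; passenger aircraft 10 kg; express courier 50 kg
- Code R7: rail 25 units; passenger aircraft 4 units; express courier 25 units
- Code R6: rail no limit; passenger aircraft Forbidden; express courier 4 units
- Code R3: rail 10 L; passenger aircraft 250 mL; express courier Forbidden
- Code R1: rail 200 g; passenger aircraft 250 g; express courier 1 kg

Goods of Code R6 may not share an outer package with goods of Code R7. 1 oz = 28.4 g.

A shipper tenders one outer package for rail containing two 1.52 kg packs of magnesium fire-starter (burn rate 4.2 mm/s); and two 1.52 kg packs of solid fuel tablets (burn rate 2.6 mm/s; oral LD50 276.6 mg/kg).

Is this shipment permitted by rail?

With burn rate 4.2 mm/s (> 2.2 mm/s), the magnesium fire-starter falls in Code R5.
Solid fuel tablets: burn rate 2.6 mm/s > 2.2 mm/s → Code R5 (Flammable Solid).
Code R5 net quantity: (two 1.52 kg packs = 3.04 kg) + (two 1.52 kg packs = 3.04 kg) = 6.08 kg.
That exceeds the Code R5 rail limit of 5 kg.

No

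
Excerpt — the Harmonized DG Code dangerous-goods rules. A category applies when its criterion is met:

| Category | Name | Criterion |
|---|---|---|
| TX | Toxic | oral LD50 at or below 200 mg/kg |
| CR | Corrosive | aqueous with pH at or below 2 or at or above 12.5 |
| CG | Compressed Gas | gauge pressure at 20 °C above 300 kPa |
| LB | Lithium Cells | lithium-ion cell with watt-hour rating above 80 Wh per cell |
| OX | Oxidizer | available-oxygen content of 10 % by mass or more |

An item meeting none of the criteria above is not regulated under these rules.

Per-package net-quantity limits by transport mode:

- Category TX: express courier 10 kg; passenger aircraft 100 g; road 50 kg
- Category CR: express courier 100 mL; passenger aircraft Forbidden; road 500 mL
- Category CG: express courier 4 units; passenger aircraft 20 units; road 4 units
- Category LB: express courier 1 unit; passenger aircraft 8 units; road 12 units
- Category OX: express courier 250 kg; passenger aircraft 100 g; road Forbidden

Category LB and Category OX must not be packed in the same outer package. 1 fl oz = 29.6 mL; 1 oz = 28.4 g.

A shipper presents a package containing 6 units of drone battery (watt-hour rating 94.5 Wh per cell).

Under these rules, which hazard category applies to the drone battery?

The drone battery has watt-hour rating 94.5 Wh per cell, which is > 80 Wh per cell, so it is Category LB (Lithium Cells).

Category LB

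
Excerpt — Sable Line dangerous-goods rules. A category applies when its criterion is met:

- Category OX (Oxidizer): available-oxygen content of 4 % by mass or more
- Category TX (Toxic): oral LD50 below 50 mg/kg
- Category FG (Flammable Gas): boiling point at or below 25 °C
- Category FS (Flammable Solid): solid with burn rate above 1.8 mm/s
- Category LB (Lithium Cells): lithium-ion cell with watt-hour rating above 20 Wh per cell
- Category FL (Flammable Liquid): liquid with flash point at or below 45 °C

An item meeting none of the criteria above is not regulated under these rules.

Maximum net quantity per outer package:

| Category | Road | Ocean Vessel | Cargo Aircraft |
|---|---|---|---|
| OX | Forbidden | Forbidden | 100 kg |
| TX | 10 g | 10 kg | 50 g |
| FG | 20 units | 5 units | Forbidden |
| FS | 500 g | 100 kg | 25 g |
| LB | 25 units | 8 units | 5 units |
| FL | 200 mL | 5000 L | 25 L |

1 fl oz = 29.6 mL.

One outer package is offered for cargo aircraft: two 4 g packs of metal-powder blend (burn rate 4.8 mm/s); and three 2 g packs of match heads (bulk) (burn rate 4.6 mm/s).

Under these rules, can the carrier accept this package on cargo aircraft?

Yes

The metal-powder blend has burn rate 4.8 mm/s, which is > 1.8 mm/s, so it is Category FS (Flammable Solid).
The match heads (bulk) have burn rate 4.6 mm/s, which is > 1.8 mm/s, so they are Category FS (Flammable Solid).
Total Category FS: (two 4 g packs = 8 g) + (three 2 g packs = 6 g) = 14 g.
14 g is within the cargo aircraft limit of 25 g for Category FS.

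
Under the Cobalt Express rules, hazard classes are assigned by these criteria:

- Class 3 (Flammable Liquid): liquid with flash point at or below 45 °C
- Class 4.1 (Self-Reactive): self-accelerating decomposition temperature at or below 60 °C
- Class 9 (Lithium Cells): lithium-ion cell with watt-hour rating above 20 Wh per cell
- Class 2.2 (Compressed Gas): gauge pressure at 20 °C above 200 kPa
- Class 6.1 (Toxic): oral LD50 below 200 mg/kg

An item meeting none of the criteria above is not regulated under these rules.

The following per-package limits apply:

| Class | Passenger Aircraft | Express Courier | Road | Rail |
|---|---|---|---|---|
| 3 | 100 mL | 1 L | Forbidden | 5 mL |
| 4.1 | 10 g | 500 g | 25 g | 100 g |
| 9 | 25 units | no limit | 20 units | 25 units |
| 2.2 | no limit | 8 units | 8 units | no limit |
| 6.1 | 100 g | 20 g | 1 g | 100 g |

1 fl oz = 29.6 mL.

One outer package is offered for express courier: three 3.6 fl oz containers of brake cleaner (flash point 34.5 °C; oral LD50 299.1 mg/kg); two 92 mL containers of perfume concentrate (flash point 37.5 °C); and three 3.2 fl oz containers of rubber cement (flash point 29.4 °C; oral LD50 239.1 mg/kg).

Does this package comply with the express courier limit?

With flash point 34.5 °C (≤ 45 °C), the brake cleaner falls in Class 3.
The perfume concentrate has flash point 37.5 °C, which is ≤ 45 °C, so it is Class 3 (Flammable Liquid).
Flash point 29.4 °C meets the Class 3 criterion (Flammable Liquid), so the rubber cement is Class 3.
Total Class 3: (three 3.6 fl oz containers = 319.68 mL) + (two 92 mL containers = 184 mL) + (three 3.2 fl oz containers = 284.16 mL) = 787.84 mL.
That is within the Class 3 express courier limit of 1 L.

Yes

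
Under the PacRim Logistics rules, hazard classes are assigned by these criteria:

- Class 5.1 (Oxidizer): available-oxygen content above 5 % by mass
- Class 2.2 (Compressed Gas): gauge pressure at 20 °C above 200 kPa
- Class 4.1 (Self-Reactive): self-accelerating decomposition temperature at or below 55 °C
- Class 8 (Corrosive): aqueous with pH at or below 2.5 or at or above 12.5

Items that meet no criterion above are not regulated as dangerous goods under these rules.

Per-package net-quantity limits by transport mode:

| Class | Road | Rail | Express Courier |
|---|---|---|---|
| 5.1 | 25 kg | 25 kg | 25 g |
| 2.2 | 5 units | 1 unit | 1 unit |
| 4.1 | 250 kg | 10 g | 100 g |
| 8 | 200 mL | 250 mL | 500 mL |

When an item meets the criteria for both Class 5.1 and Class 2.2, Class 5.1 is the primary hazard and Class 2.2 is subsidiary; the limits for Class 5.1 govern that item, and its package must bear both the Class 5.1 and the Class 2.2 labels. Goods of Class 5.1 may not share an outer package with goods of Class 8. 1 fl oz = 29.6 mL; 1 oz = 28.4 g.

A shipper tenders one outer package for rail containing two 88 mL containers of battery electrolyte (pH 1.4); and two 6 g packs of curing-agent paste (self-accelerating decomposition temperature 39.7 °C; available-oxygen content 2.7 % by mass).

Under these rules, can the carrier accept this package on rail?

No

Battery electrolyte: pH 1.4 ≤ 2.5 → Class 8 (Corrosive).
With self-accelerating decomposition temperature 39.7 °C (≤ 55 °C), the curing-agent paste falls in Class 4.1.
Class 8 quantity: two 88 mL containers = 176 mL.
176 mL ≤ 250 mL (rail limit, Class 8) — within limit.
Class 4.1 quantity: two 6 g packs = 12 g.
12 g > 10 g (rail limit, Class 4.1) — over the limit.
The segregation rule (Class 5.1 with Class 8) does not apply to Class 8 with Class 4.1.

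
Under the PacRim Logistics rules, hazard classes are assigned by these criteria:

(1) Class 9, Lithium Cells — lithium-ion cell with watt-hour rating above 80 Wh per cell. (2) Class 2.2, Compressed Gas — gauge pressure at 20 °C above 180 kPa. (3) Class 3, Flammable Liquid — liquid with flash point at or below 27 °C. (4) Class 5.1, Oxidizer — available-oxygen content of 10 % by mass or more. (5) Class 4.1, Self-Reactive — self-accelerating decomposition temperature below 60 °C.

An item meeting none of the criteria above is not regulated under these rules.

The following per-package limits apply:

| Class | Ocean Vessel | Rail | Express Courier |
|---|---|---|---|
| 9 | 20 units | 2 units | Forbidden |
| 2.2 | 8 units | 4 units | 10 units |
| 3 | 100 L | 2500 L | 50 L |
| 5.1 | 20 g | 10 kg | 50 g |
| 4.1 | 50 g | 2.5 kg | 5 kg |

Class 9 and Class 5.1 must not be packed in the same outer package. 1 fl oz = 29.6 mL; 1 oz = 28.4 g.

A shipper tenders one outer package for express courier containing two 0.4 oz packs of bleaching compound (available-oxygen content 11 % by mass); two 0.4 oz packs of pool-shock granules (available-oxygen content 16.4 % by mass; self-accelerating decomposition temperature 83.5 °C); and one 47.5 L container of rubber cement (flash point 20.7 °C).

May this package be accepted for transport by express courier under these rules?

Yes

With available-oxygen content 11 % by mass (≥ 10 % by mass), the bleaching compound falls in Class 5.1.
Available-oxygen content 16.4 % by mass meets the Class 5.1 criterion (Oxidizer), so the pool-shock granules are Class 5.1.
Flash point 20.7 °C meets the Class 3 criterion (Flammable Liquid), so the rubber cement is Class 3.
Class 3 quantity: 47.5 L.
That is within the Class 3 express courier limit of 50 L.
Class 5.1 net quantity: (two 0.4 oz packs = 22.72 g) + (two 0.4 oz packs = 22.72 g) = 45.44 g.
45.44 g ≤ 50 g (express courier limit, Class 5.1) — within limit.
The segregation rule (Class 9 with Class 5.1) does not apply to Class 3 with Class 5.1.
Every hazard class is within its express courier limit and no segregation rule is violated.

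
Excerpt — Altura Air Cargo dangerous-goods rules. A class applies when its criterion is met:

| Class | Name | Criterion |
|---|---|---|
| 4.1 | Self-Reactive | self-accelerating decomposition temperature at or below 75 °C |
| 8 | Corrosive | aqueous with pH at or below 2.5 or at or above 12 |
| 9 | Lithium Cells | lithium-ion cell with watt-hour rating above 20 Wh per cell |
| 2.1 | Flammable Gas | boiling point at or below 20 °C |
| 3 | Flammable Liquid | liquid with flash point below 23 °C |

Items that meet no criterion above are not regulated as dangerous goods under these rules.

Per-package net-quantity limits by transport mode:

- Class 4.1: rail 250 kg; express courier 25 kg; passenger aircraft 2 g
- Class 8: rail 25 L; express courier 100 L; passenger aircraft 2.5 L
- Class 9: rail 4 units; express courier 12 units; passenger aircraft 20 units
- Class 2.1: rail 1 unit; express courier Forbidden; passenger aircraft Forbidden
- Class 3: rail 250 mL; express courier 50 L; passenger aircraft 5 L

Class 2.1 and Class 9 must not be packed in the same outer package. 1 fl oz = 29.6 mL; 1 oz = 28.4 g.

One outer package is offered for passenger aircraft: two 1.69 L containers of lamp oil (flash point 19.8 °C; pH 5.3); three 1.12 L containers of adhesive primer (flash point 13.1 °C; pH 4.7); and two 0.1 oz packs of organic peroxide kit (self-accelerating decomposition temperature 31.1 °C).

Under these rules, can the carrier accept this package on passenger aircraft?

With flash point 19.8 °C (< 23 °C), the lamp oil falls in Class 3.
Flash point 13.1 °C meets the Class 3 criterion (Flammable Liquid), so the adhesive primer is Class 3.
Organic peroxide kit: self-accelerating decomposition temperature 31.1 °C ≤ 75 °C → Class 4.1 (Self-Reactive).
Class 4.1 quantity: two 0.1 oz packs = 5.68 g.
5.68 g > 2 g (passenger aircraft limit, Class 4.1) — over the limit.
Total Class 3: (two 1.69 L containers = 3.38 L) + (three 1.12 L containers = 3.36 L) = 6.74 L.
That exceeds the Class 3 passenger aircraft limit of 5 L.
The segregation rule (Class 2.1 with Class 9) does not apply to Class 4.1 with Class 3.

No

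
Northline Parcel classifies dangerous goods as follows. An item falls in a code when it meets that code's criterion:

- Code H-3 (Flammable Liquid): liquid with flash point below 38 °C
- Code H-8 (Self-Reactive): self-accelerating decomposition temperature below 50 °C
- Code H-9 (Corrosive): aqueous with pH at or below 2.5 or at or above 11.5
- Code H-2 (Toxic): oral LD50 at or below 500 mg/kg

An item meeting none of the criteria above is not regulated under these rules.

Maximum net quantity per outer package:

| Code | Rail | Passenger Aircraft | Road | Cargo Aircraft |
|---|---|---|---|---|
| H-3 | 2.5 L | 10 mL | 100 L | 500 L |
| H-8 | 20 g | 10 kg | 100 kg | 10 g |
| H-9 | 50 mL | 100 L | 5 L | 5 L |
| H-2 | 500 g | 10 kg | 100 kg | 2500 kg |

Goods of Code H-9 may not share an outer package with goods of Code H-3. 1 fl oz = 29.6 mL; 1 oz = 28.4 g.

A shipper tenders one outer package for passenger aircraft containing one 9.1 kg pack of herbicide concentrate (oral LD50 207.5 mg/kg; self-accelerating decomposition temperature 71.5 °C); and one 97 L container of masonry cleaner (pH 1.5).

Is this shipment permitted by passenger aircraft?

Oral LD50 207.5 mg/kg meets the Code H-2 criterion (Toxic), so the herbicide concentrate is Code H-2.
The masonry cleaner has pH 1.5, which is ≤ 2.5, so it is Code H-9 (Corrosive).
Code H-9 quantity: 97 L.
97 L is within the passenger aircraft limit of 100 L for Code H-9.
Code H-2 quantity: 9.1 kg.
That is within the Code H-2 passenger aircraft limit of 10 kg.
The segregation rule (Code H-9 with Code H-3) does not apply to Code H-9 with Code H-2.
Every hazard code is within its passenger aircraft limit and no segregation rule is violated.

Yes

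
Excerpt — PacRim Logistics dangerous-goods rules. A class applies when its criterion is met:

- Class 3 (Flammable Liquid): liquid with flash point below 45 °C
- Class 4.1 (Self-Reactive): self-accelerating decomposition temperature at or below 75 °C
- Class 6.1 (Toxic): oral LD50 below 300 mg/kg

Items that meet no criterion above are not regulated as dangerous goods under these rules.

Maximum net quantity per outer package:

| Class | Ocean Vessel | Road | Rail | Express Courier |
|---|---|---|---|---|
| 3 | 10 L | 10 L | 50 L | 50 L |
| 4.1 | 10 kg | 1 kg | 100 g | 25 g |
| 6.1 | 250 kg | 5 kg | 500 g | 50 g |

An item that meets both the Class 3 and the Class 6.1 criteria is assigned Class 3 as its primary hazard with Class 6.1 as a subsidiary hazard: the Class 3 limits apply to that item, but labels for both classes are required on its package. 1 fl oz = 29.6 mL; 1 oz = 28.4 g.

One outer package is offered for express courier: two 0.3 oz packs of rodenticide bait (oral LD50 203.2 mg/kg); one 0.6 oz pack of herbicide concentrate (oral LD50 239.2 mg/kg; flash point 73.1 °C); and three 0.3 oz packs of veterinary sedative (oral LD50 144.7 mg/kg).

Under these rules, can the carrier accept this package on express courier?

Oral LD50 203.2 mg/kg meets the Class 6.1 criterion (Toxic), so the rodenticide bait is Class 6.1.
Oral LD50 239.2 mg/kg meets the Class 6.1 criterion (Toxic), so the herbicide concentrate is Class 6.1.
Veterinary sedative: oral LD50 144.7 mg/kg < 300 mg/kg → Class 6.1 (Toxic).
Class 6.1 net quantity: (two 0.3 oz packs = 17.04 g) + (one 0.6 oz pack = 17.04 g) + (three 0.3 oz packs = 25.56 g) = 59.64 g.
59.64 g exceeds the express courier limit of 50 g for Class 6.1.

No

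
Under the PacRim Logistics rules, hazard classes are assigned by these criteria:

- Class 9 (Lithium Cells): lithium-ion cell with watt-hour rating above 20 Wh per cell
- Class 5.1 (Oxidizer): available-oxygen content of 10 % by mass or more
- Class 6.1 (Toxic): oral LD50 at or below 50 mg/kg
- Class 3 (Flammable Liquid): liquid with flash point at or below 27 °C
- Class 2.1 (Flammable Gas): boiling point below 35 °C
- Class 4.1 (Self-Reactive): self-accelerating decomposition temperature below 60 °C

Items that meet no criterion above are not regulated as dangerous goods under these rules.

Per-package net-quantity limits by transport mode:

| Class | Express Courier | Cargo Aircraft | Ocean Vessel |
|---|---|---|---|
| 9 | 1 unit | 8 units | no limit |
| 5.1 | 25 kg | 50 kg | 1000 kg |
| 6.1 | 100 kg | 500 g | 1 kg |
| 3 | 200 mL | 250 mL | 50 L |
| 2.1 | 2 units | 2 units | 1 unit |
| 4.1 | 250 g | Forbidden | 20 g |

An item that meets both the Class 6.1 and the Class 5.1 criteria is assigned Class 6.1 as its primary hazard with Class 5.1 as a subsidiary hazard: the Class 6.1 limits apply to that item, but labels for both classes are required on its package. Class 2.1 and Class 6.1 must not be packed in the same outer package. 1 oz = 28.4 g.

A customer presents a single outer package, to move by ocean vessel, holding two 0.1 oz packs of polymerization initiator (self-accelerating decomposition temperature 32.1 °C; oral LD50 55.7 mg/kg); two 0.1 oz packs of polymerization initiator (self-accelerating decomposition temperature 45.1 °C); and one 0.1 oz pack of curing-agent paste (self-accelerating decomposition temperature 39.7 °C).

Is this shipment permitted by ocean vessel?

Yes

Self-accelerating decomposition temperature 32.1 °C meets the Class 4.1 criterion (Self-Reactive), so the polymerization initiator is Class 4.1.
Self-accelerating decomposition temperature 45.1 °C meets the Class 4.1 criterion (Self-Reactive), so the polymerization initiator is Class 4.1.
With self-accelerating decomposition temperature 39.7 °C (< 60 °C), the curing-agent paste falls in Class 4.1.
Class 4.1 net quantity: (two 0.1 oz packs = 5.68 g) + (two 0.1 oz packs = 5.68 g) + (one 0.1 oz pack = 2.84 g) = 14.2 g.
14.2 g is within the ocean vessel limit of 20 g for Class 4.1.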